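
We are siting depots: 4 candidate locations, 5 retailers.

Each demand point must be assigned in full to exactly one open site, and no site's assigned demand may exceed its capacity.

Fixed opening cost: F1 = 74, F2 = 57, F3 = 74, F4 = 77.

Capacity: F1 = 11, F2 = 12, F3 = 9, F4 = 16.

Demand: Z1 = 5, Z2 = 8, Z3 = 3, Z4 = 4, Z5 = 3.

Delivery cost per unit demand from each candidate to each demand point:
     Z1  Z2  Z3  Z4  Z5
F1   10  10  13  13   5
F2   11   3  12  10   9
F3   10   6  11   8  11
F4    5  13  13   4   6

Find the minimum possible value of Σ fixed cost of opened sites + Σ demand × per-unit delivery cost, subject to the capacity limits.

253

Open {F2, F4}; cheapest assignment that respects the capacities:
  F2 (cap 12, load 11): Z2, Z3 — cost 8×3 + 3×12 = 60
  F4 (cap 16, load 12): Z1, Z4, Z5 — cost 5×5 + 4×4 + 3×6 = 59
  Shipping 119, fixed 134 → total 253.
  Any other capacity-feasible assignment to {F2, F4} ships for at least 119.
Compare {F3, F4}: its best feasible assignment gives total 297.
Compare {F1, F2}: its best feasible assignment gives total 299.
Every other set of open sites that can feasibly serve all demand totals ≥ 297 even under its best assignment. Minimum: 253.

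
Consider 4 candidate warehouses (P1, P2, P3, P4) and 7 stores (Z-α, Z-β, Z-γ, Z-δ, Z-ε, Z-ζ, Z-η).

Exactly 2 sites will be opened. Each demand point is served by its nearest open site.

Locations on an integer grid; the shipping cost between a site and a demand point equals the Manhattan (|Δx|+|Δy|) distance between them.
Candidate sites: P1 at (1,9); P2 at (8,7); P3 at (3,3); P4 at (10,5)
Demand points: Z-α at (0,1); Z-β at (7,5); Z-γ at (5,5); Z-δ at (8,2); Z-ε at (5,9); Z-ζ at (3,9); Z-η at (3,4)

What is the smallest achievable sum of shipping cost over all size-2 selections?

Open {P1, P3}.
  Z-α→P3 5, Z-β→P3 6, Z-γ→P3 4, Z-δ→P3 6, Z-ε→P1 4, Z-ζ→P1 2, Z-η→P3 1  ⇒ total 28.
Compare {P2, P3}: total 29.
Compare {P3, P4}: total 32.
No size-2 selection does better; minimum is 28.

28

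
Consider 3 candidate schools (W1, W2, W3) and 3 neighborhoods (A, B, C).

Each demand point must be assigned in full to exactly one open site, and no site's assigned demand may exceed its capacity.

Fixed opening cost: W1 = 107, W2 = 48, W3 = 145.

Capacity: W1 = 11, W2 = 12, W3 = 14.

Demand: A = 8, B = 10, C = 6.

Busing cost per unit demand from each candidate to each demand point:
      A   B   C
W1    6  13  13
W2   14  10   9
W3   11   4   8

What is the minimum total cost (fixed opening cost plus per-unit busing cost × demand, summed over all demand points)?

Open {W2, W3}; cheapest assignment that respects the capacities:
  W2 (cap 12, load 10): B — cost 10×10 = 100
  W3 (cap 14, load 14): A, C — cost 8×11 + 6×8 = 136
  Shipping 236, fixed 193 → total 429.
  Any other capacity-feasible assignment to {W2, W3} ships for at least 236.
Compare {W1, W2, W3}: its best feasible assignment gives total 442.
Compare {W1, W3}: its best feasible assignment gives total 518.
Every other set of open sites that can feasibly serve all demand totals ≥ 442 even under its best assignment. Minimum: 429.

429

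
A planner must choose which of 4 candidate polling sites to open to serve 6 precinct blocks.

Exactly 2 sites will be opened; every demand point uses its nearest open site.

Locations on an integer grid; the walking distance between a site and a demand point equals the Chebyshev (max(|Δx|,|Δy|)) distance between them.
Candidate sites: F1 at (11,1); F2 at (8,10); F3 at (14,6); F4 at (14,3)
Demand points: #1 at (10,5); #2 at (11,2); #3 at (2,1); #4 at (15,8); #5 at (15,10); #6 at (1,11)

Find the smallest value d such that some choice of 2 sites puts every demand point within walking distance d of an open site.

9

Open {F1, F2}.
  Farthest demand point is #3 at walking distance 9 (to F1); all others are ≤ 9.
With {F2, F3} the worst case is 9.
With {F2, F4} the worst case is 9.
No size-2 selection achieves below 9.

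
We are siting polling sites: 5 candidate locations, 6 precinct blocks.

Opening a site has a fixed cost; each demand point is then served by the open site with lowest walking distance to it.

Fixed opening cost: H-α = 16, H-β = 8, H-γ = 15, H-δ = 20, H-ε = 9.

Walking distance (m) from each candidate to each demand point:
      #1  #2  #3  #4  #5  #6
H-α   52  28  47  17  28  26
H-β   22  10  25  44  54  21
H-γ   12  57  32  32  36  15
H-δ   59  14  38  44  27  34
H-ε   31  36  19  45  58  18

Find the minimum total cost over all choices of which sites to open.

146

Open {H-α, H-β, H-γ}: assign each demand point to its cheapest open site.
  #1→H-γ 12, #2→H-β 10, #3→H-β 25, #4→H-α 17, #5→H-α 28, #6→H-γ 15
  walking distance 107, fixed 39 → total 146.
Compare {H-α, H-β}: walking distance 123 + fixed 24 = 147.
Compare {H-α, H-β, H-ε}: walking distance 114 + fixed 33 = 147.
Compare {H-α, H-β, H-γ, H-ε}: walking distance 101 + fixed 48 = 149.
All other subsets cost ≥ 147. Minimum total cost: 146.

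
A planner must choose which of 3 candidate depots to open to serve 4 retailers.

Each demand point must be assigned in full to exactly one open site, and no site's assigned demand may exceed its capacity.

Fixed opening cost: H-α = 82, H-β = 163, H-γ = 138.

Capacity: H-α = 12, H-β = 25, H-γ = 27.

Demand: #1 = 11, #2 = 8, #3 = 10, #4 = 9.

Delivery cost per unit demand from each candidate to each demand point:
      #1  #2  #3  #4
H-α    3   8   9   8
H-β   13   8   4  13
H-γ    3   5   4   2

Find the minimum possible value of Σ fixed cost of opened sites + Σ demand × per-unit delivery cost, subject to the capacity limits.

351

Open {H-α, H-γ}; cheapest assignment that respects the capacities:
  H-α (cap 12, load 11): #1 — cost 11×3 = 33
  H-γ (cap 27, load 27): #2, #3, #4 — cost 8×5 + 10×4 + 9×2 = 98
  Shipping 131, fixed 220 → total 351.
  Any other capacity-feasible assignment to {H-α, H-γ} ships for at least 131.
Compare {H-β, H-γ}: its best feasible assignment gives total 456.
Compare {H-α, H-β, H-γ}: its best feasible assignment gives total 514.
Every other set of open sites that can feasibly serve all demand totals ≥ 456 even under its best assignment. Minimum: 351.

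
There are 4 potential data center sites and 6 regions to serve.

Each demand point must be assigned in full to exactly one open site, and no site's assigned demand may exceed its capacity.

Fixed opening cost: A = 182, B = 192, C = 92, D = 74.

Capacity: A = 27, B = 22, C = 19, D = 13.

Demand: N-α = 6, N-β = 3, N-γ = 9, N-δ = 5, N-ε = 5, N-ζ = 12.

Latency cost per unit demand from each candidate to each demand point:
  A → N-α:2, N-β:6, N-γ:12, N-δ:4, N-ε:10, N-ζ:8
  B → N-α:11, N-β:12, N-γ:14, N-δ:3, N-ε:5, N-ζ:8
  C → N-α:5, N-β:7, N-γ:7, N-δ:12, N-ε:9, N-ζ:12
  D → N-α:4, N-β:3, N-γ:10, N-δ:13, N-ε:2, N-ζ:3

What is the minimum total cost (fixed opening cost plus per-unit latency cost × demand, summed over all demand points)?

528

Open {A, C}; cheapest assignment that respects the capacities:
  A (cap 27, load 26): N-α, N-β, N-δ, N-ζ — cost 6×2 + 3×6 + 5×4 + 12×8 = 146
  C (cap 19, load 14): N-γ, N-ε — cost 9×7 + 5×9 = 108
  Shipping 254, fixed 274 → total 528.
  Any other capacity-feasible assignment to {A, C} ships for at least 254.
Compare {B, C}: its best feasible assignment gives total 534.
Compare {A, C, D}: its best feasible assignment gives total 542.
Every other set of open sites that can feasibly serve all demand totals ≥ 534 even under its best assignment. Minimum: 528.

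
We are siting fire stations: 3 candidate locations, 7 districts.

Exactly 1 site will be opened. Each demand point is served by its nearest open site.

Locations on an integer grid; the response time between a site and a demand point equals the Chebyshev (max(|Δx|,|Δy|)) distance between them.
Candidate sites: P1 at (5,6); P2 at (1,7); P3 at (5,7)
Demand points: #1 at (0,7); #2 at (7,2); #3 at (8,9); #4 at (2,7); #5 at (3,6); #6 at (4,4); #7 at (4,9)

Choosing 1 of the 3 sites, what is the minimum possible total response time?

22

Open {P1}.
  #1→P1 5, #2→P1 4, #3→P1 3, #4→P1 3, #5→P1 2, #6→P1 2, #7→P1 3  ⇒ total 22.
Compare {P2}: total 23.
Compare {P3}: total 23.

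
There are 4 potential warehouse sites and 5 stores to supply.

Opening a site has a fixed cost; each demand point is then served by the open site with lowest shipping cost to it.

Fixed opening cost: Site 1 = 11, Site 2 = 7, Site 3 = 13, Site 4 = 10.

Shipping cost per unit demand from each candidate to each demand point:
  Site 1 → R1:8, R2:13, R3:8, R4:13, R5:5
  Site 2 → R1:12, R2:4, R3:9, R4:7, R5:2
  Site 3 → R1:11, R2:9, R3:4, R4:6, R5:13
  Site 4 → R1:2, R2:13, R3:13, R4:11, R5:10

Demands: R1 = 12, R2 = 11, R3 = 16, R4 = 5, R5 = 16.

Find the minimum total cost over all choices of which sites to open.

Open {Site 2, Site 3, Site 4}: assign each demand point to its cheapest open site.
  R1→Site 4 12×2=24, R2→Site 2 11×4=44, R3→Site 3 16×4=64, R4→Site 3 5×6=30, R5→Site 2 16×2=32
  shipping cost 194, fixed 30 → total 224.
Compare {Site 1, Site 2, Site 3, Site 4}: shipping cost 194 + fixed 41 = 235.
Compare {Site 1, Site 2, Site 4}: shipping cost 263 + fixed 28 = 291.
Compare {Site 2, Site 4}: shipping cost 279 + fixed 17 = 296.
All other subsets cost ≥ 235. Minimum total cost: 224.

224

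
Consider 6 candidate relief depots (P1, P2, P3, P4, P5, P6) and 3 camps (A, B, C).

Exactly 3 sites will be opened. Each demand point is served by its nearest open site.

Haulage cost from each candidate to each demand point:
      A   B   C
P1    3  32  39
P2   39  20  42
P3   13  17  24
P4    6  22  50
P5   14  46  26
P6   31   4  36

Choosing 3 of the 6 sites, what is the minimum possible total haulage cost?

31

Open {P1, P3, P6}.
  A→P1 3, B→P6 4, C→P3 24  ⇒ total 31.
Compare {P1, P5, P6}: total 33.
Compare {P3, P4, P6}: total 34.
No size-3 selection does better; minimum is 31.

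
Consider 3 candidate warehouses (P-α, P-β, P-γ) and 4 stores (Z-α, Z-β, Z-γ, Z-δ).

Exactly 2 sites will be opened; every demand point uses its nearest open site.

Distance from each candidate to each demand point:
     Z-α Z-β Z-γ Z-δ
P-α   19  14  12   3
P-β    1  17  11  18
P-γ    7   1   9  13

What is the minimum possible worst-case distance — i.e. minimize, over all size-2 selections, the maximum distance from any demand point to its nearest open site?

Open {P-α, P-γ}.
  Farthest demand point is Z-γ at distance 9 (to P-γ); all others are ≤ 9.
With {P-β, P-γ} the worst case is 13.
With {P-α, P-β} the worst case is 14.
No size-2 selection achieves below 9.

9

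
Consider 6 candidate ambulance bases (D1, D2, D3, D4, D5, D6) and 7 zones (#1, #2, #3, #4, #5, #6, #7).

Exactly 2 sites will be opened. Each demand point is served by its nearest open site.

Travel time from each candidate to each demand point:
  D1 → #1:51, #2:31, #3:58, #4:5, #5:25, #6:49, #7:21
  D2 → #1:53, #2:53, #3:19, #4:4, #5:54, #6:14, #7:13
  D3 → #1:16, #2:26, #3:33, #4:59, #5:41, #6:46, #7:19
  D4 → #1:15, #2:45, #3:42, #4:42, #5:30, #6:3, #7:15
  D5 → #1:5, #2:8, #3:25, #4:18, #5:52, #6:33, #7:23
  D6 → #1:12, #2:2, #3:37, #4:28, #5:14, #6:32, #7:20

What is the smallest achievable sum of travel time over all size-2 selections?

78

Open {D2, D6}.
  #1→D6 12, #2→D6 2, #3→D2 19, #4→D2 4, #5→D6 14, #6→D2 14, #7→D2 13  ⇒ total 78.
Compare {D4, D5}: total 104.
Compare {D4, D6}: total 111.
No size-2 selection does better; minimum is 78.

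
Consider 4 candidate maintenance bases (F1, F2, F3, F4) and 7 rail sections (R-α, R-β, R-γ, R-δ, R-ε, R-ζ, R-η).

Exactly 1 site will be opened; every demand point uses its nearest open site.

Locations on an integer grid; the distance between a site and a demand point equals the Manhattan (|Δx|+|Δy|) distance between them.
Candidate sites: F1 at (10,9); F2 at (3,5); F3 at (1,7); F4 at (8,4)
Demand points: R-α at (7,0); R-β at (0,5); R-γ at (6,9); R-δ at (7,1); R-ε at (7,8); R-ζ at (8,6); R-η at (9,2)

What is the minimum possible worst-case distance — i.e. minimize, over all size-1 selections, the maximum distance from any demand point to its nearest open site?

9

Open {F2}.
  Farthest demand point is R-α at distance 9 (to F2); all others are ≤ 9.
With {F4} the worst case is 9.
With {F3} the worst case is 13.
No size-1 selection achieves below 9.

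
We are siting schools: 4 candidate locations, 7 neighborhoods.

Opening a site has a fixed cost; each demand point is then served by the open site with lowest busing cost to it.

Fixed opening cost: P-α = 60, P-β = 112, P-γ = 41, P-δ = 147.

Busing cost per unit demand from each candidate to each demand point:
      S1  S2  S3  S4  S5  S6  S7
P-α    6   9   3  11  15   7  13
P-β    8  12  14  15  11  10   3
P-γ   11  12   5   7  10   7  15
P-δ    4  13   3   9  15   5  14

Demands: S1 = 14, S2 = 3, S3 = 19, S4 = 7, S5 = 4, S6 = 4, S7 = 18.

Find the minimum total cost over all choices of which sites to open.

Open {P-α, P-β}: assign each demand point to its cheapest open site.
  S1→P-α 14×6=84, S2→P-α 3×9=27, S3→P-α 19×3=57, S4→P-α 7×11=77, S5→P-β 4×11=44, S6→P-α 4×7=28, S7→P-β 18×3=54
  busing cost 371, fixed 172 → total 543.
Compare {P-α, P-β, P-γ}: busing cost 339 + fixed 213 = 552.
Compare {P-β, P-γ}: busing cost 414 + fixed 153 = 567.
Compare {P-β, P-δ}: busing cost 330 + fixed 259 = 589.
All other subsets cost ≥ 552. Minimum total cost: 543.

543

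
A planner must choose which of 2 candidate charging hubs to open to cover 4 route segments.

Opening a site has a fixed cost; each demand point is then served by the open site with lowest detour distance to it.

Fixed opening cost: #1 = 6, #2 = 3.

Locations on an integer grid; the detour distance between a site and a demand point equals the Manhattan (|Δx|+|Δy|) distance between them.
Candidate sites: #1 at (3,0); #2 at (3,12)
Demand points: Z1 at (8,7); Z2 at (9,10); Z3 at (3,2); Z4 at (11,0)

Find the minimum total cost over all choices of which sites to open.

37

Open {#1, #2}: assign each demand point to its cheapest open site.
  Z1→#2 10, Z2→#2 8, Z3→#1 2, Z4→#1 8
  detour distance 28, fixed 9 → total 37.
Compare {#1}: detour distance 38 + fixed 6 = 44.
Compare {#2}: detour distance 48 + fixed 3 = 51.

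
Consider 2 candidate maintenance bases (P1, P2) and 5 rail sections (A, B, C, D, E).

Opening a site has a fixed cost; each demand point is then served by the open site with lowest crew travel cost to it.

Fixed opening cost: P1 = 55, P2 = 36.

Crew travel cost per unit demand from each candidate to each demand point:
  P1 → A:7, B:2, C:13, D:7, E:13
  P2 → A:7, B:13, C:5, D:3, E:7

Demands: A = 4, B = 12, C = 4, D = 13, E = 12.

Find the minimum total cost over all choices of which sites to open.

286

Open {P1, P2}: assign each demand point to its cheapest open site.
  A→P1 4×7=28, B→P1 12×2=24, C→P2 4×5=20, D→P2 13×3=39, E→P2 12×7=84
  crew travel cost 195, fixed 91 → total 286.
Compare {P2}: crew travel cost 327 + fixed 36 = 363.
Compare {P1}: crew travel cost 351 + fixed 55 = 406.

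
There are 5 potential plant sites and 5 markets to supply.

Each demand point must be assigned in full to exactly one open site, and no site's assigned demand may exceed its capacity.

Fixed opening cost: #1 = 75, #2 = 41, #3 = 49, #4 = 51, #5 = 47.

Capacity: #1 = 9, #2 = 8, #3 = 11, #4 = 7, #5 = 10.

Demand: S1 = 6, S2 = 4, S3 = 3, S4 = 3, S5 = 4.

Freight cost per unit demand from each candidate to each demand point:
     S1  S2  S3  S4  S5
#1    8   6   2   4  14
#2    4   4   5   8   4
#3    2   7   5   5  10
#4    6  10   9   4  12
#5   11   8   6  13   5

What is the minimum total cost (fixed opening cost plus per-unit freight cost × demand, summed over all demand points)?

212

Open {#2, #3, #4}; cheapest assignment that respects the capacities:
  #2 (cap 8, load 8): S2, S5 — cost 4×4 + 4×4 = 32
  #3 (cap 11, load 9): S1, S3 — cost 6×2 + 3×5 = 27
  #4 (cap 7, load 3): S4 — cost 3×4 = 12
  Shipping 71, fixed 141 → total 212.
  Any other capacity-feasible assignment to {#2, #3, #4} ships for at least 71.
Compare {#3, #5}: its best feasible assignment gives total 213.
Compare {#2, #3, #5}: its best feasible assignment gives total 214.
Every other set of open sites that can feasibly serve all demand totals ≥ 213 even under its best assignment. Minimum: 212.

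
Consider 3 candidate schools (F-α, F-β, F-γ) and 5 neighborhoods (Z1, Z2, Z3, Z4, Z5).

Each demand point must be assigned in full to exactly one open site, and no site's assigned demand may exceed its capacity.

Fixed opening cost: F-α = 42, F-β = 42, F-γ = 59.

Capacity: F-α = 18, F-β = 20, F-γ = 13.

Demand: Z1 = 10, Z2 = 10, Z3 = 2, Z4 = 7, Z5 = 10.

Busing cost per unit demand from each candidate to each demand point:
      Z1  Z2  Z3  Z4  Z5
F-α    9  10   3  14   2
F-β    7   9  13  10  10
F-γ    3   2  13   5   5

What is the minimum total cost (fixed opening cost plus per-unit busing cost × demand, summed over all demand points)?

Open {F-α, F-β, F-γ}; cheapest assignment that respects the capacities:
  F-α (cap 18, load 12): Z3, Z5 — cost 2×3 + 10×2 = 26
  F-β (cap 20, load 17): Z1, Z4 — cost 10×7 + 7×10 = 140
  F-γ (cap 13, load 10): Z2 — cost 10×2 = 20
  Shipping 186, fixed 143 → total 329.
  Any other capacity-feasible assignment to {F-α, F-β, F-γ} ships for at least 186.
Total demand is 39 and no other set of sites has combined capacity ≥ 39, so {F-α, F-β, F-γ} is the only feasible choice of open sites. Minimum: 329.

329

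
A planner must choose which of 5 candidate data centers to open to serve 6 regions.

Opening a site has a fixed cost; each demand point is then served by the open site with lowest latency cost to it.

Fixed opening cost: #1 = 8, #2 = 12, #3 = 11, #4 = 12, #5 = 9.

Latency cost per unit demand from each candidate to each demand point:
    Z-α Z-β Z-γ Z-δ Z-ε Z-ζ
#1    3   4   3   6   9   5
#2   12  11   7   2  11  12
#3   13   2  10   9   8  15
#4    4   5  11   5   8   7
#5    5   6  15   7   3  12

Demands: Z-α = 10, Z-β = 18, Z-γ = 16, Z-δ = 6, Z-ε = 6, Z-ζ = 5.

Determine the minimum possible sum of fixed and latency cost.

Open {#1, #2, #3, #5}: assign each demand point to its cheapest open site.
  Z-α→#1 10×3=30, Z-β→#3 18×2=36, Z-γ→#1 16×3=48, Z-δ→#2 6×2=12, Z-ε→#5 6×3=18, Z-ζ→#1 5×5=25
  latency cost 169, fixed 40 → total 209.
Compare {#1, #3, #5}: latency cost 193 + fixed 28 = 221.
Compare {#1, #2, #3, #4, #5}: latency cost 169 + fixed 52 = 221.
Compare {#1, #3, #4, #5}: latency cost 187 + fixed 40 = 227.
All other subsets cost ≥ 221. Minimum total cost: 209.

209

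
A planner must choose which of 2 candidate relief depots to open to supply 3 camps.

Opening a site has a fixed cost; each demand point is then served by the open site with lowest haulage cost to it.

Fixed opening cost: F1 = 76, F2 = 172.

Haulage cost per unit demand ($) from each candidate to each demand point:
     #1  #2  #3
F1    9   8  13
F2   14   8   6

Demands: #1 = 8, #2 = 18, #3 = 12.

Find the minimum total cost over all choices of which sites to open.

448

Open {F1}: assign each demand point to its cheapest open site.
  #1→F1 8×9=72, #2→F1 18×8=144, #3→F1 12×13=156
  haulage cost 372, fixed 76 → total 448.
Compare {F2}: haulage cost 328 + fixed 172 = 500.
Compare {F1, F2}: haulage cost 288 + fixed 248 = 536.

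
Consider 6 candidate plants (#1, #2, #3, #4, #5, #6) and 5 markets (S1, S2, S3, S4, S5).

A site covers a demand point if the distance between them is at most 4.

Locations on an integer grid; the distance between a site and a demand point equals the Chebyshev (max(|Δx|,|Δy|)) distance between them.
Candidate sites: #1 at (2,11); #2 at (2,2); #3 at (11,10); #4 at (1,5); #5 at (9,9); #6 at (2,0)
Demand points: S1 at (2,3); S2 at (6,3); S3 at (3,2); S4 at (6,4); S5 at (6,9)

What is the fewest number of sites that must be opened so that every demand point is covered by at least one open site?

Coverage sets (demand points within 4 of each site):
  #1: {S5}
  #2: {S1, S2, S3, S4}
  #3: {}
  #4: {S1, S3}
  #5: {S5}
  #6: {S1, S2, S3, S4}
No single site covers all 5 demand points.
But {#1, #2} covers everything, so the minimum is 2.

2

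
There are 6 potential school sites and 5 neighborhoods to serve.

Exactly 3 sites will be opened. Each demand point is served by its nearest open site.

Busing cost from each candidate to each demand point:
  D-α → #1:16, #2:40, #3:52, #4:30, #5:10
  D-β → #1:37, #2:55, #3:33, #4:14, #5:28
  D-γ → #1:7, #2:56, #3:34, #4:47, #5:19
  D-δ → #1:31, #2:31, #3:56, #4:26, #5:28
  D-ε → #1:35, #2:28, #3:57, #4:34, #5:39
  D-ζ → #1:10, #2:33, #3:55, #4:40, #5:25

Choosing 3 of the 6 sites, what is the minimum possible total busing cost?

100

Open {D-α, D-β, D-ζ}.
  #1→D-ζ 10, #2→D-ζ 33, #3→D-β 33, #4→D-β 14, #5→D-α 10  ⇒ total 100.
Compare {D-α, D-β, D-ε}: total 101.
Compare {D-β, D-γ, D-ε}: total 101.
No size-3 selection does better; minimum is 100.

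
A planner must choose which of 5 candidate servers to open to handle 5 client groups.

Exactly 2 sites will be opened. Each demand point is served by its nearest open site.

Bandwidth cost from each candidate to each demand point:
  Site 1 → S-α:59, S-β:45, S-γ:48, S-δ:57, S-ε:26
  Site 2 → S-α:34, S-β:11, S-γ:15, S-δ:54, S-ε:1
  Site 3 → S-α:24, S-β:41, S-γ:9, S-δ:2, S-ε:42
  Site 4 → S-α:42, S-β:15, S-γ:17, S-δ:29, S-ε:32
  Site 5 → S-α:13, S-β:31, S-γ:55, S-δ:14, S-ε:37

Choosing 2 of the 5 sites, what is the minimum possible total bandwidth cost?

47

Open {Site 2, Site 3}.
  S-α→Site 3 24, S-β→Site 2 11, S-γ→Site 3 9, S-δ→Site 3 2, S-ε→Site 2 1  ⇒ total 47.
Compare {Site 2, Site 5}: total 54.
Compare {Site 3, Site 4}: total 82.
No size-2 selection does better; minimum is 47.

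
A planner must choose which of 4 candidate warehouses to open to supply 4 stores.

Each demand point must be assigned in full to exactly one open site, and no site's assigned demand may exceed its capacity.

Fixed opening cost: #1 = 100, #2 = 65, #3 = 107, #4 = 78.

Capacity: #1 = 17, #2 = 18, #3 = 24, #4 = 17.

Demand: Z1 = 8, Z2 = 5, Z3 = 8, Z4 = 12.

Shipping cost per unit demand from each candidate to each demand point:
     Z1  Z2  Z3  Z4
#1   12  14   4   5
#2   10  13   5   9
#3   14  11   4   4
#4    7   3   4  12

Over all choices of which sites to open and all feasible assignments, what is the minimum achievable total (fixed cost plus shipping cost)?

Open {#3, #4}; cheapest assignment that respects the capacities:
  #3 (cap 24, load 20): Z3, Z4 — cost 8×4 + 12×4 = 80
  #4 (cap 17, load 13): Z1, Z2 — cost 8×7 + 5×3 = 71
  Shipping 151, fixed 185 → total 336.
  Any other capacity-feasible assignment to {#3, #4} ships for at least 151.
Compare {#2, #3}: its best feasible assignment gives total 395.
Compare {#1, #4}: its best feasible assignment gives total 396.
Every other set of open sites that can feasibly serve all demand totals ≥ 395 even under its best assignment. Minimum: 336.

336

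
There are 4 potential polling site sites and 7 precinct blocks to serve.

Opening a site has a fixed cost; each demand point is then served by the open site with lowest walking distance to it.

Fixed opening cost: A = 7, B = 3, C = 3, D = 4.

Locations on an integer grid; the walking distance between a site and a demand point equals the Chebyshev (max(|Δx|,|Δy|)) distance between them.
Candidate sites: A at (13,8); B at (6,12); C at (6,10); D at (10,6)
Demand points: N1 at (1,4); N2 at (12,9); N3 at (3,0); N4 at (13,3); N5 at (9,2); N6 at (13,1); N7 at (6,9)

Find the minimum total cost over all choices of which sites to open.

36

Open {C, D}: assign each demand point to its cheapest open site.
  N1→C 6, N2→D 3, N3→D 7, N4→D 3, N5→D 4, N6→D 5, N7→C 1
  walking distance 29, fixed 7 → total 36.
Compare {D}: walking distance 35 + fixed 4 = 39.
Compare {B, C, D}: walking distance 29 + fixed 10 = 39.
Compare {B, D}: walking distance 33 + fixed 7 = 40.
All other subsets cost ≥ 39. Minimum total cost: 36.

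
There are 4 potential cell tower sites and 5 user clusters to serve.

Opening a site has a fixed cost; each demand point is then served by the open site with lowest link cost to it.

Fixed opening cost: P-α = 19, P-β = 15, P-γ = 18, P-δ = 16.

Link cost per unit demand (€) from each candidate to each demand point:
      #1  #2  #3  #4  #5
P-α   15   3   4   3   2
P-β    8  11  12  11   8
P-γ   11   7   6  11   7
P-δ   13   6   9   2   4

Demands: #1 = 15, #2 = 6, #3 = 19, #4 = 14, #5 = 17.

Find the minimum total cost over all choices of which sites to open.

324

Open {P-α, P-β}: assign each demand point to its cheapest open site.
  #1→P-β 15×8=120, #2→P-α 6×3=18, #3→P-α 19×4=76, #4→P-α 14×3=42, #5→P-α 17×2=34
  link cost 290, fixed 34 → total 324.
Compare {P-α, P-β, P-δ}: link cost 276 + fixed 50 = 326.
Compare {P-α, P-β, P-γ}: link cost 290 + fixed 52 = 342.
Compare {P-α, P-β, P-γ, P-δ}: link cost 276 + fixed 68 = 344.
All other subsets cost ≥ 326. Minimum total cost: 324.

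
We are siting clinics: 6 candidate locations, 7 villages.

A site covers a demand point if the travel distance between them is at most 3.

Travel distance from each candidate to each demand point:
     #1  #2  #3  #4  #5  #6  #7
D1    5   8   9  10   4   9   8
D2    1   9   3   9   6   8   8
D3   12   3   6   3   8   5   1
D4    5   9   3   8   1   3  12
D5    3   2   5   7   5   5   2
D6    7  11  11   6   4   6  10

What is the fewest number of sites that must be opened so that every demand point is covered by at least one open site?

3

Coverage sets (demand points within 3 of each site):
  D1: {}
  D2: {#1, #3}
  D3: {#2, #4, #7}
  D4: {#3, #5, #6}
  D5: {#1, #2, #7}
  D6: {}
No 2 sites suffice: every size-2 union leaves at least one demand point uncovered.
But {D2, D3, D4} covers everything, so the minimum is 3.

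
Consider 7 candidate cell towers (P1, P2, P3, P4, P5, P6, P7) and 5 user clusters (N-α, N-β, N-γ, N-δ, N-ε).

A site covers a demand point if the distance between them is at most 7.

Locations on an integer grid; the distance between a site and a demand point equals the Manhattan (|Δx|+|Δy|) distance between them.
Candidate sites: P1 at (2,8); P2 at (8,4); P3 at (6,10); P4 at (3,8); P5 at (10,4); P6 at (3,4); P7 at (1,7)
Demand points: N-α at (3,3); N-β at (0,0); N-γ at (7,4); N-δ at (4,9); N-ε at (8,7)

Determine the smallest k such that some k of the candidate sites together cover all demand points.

2

Coverage sets (demand points within 7 of each site):
  P1: {N-α, N-δ, N-ε}
  P2: {N-α, N-γ, N-ε}
  P3: {N-γ, N-δ, N-ε}
  P4: {N-α, N-δ, N-ε}
  P5: {N-γ, N-ε}
  P6: {N-α, N-β, N-γ, N-δ}
  P7: {N-α, N-δ, N-ε}
No single site covers all 5 demand points.
But {P1, P6} covers everything, so the minimum is 2.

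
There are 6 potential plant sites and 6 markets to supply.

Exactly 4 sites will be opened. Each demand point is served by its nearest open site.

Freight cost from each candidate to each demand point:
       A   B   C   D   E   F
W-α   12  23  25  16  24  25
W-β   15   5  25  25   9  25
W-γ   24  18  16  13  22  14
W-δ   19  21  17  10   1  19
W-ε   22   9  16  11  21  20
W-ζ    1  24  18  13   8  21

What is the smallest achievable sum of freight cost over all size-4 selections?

Open {W-β, W-γ, W-δ, W-ζ}.
  A→W-ζ 1, B→W-β 5, C→W-γ 16, D→W-δ 10, E→W-δ 1, F→W-γ 14  ⇒ total 47.
Compare {W-γ, W-δ, W-ε, W-ζ}: total 51.
Compare {W-β, W-δ, W-ε, W-ζ}: total 52.
No size-4 selection does better; minimum is 47.

47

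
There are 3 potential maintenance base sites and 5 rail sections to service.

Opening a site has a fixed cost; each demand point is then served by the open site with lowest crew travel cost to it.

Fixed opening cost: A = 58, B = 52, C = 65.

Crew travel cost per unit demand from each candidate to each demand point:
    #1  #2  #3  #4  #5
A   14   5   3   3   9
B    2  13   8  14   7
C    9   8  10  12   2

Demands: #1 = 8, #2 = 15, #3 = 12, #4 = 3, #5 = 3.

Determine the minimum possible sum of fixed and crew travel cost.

267

Open {A, B}: assign each demand point to its cheapest open site.
  #1→B 8×2=16, #2→A 15×5=75, #3→A 12×3=36, #4→A 3×3=9, #5→B 3×7=21
  crew travel cost 157, fixed 110 → total 267.
Compare {A}: crew travel cost 259 + fixed 58 = 317.
Compare {A, B, C}: crew travel cost 142 + fixed 175 = 317.
Compare {A, C}: crew travel cost 198 + fixed 123 = 321.
All other subsets cost ≥ 317. Minimum total cost: 267.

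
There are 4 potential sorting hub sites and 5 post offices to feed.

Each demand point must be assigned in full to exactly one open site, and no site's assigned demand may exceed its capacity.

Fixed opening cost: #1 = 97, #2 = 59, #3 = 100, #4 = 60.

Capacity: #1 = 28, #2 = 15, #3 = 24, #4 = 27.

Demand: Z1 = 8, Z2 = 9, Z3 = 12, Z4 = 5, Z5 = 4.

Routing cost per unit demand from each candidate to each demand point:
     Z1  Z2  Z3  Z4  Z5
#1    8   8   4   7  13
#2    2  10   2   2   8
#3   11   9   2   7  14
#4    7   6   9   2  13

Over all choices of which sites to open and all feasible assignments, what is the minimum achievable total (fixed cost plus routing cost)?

315

Open {#2, #4}; cheapest assignment that respects the capacities:
  #2 (cap 15, load 12): Z3 — cost 12×2 = 24
  #4 (cap 27, load 26): Z1, Z2, Z4, Z5 — cost 8×7 + 9×6 + 5×2 + 4×13 = 172
  Shipping 196, fixed 119 → total 315.
  Any other capacity-feasible assignment to {#2, #4} ships for at least 196.
Compare {#1, #2}: its best feasible assignment gives total 354.
Compare {#2, #3, #4}: its best feasible assignment gives total 355.
Every other set of open sites that can feasibly serve all demand totals ≥ 354 even under its best assignment. Minimum: 315.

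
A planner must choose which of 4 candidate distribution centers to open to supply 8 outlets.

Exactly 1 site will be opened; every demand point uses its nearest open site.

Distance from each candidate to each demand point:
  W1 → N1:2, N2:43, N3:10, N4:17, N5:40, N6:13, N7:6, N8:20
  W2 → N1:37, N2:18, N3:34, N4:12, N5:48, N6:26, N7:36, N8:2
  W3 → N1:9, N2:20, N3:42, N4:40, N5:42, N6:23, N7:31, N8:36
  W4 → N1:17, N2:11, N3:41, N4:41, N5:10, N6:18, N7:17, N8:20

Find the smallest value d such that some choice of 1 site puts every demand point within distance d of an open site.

41

Open {W4}.
  Farthest demand point is N3 at distance 41 (to W4); all others are ≤ 41.
With {W3} the worst case is 42.
With {W1} the worst case is 43.
No size-1 selection achieves below 41.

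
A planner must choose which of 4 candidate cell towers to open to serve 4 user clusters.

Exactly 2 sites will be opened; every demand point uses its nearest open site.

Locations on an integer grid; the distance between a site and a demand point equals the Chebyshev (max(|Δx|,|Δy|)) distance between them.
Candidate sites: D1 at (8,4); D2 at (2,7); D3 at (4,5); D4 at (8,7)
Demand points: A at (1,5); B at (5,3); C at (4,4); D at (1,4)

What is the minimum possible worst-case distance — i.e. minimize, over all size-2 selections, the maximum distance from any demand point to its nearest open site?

Open {D1, D2}.
  Farthest demand point is B at distance 3 (to D1); all others are ≤ 3.
With {D1, D3} the worst case is 3.
With {D2, D3} the worst case is 3.
No size-2 selection achieves below 3.

3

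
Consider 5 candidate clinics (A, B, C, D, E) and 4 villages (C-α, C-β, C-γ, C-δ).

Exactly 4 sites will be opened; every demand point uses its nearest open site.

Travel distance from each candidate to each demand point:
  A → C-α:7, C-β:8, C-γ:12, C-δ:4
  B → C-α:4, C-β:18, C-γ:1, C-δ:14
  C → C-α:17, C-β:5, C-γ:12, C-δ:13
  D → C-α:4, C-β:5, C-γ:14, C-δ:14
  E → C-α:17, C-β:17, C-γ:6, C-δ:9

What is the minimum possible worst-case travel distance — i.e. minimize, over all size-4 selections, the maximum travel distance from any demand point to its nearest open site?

Open {A, B, C, D}.
  Farthest demand point is C-β at travel distance 5 (to C); all others are ≤ 5.
With {A, B, C, E} the worst case is 5.
With {A, B, D, E} the worst case is 5.
No size-4 selection achieves below 5.

5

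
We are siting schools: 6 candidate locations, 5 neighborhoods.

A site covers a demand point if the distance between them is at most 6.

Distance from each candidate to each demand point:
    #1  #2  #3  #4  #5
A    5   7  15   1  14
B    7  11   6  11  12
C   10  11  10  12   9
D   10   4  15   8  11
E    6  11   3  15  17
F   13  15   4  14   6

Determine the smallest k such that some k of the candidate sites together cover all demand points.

3

Coverage sets (demand points within 6 of each site):
  A: {#1, #4}
  B: {#3}
  C: {}
  D: {#2}
  E: {#1, #3}
  F: {#3, #5}
No 2 sites suffice: every size-2 union leaves at least one demand point uncovered.
But {A, D, F} covers everything, so the minimum is 3.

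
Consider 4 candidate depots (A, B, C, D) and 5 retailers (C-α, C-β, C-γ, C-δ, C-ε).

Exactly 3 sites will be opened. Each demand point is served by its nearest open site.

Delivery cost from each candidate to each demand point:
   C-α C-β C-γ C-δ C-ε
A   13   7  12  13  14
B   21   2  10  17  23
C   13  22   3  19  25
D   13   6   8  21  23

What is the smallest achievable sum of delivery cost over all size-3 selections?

Open {A, B, C}.
  C-α→A 13, C-β→B 2, C-γ→C 3, C-δ→A 13, C-ε→A 14  ⇒ total 45.
Compare {A, C, D}: total 49.
Compare {A, B, D}: total 50.
No size-3 selection does better; minimum is 45.

45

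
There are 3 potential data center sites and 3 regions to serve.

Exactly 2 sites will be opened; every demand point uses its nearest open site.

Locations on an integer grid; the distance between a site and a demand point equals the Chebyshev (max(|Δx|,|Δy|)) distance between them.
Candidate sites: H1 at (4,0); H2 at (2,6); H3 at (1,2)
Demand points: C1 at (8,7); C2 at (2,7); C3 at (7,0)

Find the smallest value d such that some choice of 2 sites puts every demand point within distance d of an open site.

Open {H1, H2}.
  Farthest demand point is C1 at distance 6 (to H2); all others are ≤ 6.
With {H2, H3} the worst case is 6.
With {H1, H3} the worst case is 7.
No size-2 selection achieves below 6.

6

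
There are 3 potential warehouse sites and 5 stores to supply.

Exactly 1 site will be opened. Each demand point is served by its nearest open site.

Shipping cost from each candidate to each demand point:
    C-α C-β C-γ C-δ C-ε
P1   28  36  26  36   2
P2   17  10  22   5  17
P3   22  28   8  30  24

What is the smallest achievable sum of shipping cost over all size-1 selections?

71

Open {P2}.
  C-α→P2 17, C-β→P2 10, C-γ→P2 22, C-δ→P2 5, C-ε→P2 17  ⇒ total 71.
Compare {P3}: total 112.
Compare {P1}: total 128.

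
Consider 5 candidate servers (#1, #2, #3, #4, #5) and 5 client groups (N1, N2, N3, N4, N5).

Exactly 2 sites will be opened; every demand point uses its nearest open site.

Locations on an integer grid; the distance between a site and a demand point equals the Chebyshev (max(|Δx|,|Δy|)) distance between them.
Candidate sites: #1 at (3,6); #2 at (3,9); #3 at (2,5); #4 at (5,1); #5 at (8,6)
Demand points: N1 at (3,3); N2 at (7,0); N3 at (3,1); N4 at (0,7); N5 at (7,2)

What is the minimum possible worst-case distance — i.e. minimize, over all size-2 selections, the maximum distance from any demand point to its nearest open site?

Open {#3, #4}.
  Farthest demand point is N1 at distance 2 (to #3); all others are ≤ 2.
With {#1, #4} the worst case is 3.
With {#2, #4} the worst case is 3.
No size-2 selection achieves below 2.

2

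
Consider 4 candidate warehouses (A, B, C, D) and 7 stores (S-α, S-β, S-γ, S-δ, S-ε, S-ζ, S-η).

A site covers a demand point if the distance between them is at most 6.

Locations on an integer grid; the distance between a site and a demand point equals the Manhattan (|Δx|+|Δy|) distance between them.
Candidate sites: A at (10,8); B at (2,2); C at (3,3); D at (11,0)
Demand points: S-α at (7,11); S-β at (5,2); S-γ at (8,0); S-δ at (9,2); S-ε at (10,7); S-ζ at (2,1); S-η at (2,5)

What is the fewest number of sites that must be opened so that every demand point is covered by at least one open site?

Coverage sets (demand points within 6 of each site):
  A: {S-α, S-ε}
  B: {S-β, S-ζ, S-η}
  C: {S-β, S-ζ, S-η}
  D: {S-γ, S-δ}
No 2 sites suffice: every size-2 union leaves at least one demand point uncovered.
But {A, B, D} covers everything, so the minimum is 3.

3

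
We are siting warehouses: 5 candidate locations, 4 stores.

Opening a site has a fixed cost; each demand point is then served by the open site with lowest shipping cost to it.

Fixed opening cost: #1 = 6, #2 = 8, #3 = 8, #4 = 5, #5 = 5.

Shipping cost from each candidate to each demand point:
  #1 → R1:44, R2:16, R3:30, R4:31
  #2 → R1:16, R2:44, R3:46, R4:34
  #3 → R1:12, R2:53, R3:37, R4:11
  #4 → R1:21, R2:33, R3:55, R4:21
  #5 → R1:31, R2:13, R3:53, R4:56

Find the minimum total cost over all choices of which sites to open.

83

Open {#1, #3}: assign each demand point to its cheapest open site.
  R1→#3 12, R2→#1 16, R3→#1 30, R4→#3 11
  shipping cost 69, fixed 14 → total 83.
Compare {#1, #3, #5}: shipping cost 66 + fixed 19 = 85.
Compare {#3, #5}: shipping cost 73 + fixed 13 = 86.
Compare {#1, #3, #4}: shipping cost 69 + fixed 19 = 88.
All other subsets cost ≥ 85. Minimum total cost: 83.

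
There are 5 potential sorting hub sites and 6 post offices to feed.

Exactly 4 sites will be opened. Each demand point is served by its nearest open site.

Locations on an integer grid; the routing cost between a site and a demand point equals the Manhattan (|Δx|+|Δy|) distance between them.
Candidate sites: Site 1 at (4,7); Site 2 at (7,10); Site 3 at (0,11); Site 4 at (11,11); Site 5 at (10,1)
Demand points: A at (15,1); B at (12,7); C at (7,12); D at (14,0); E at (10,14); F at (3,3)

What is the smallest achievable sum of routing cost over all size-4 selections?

26

Open {Site 1, Site 2, Site 4, Site 5}.
  A→Site 5 5, B→Site 4 5, C→Site 2 2, D→Site 5 5, E→Site 4 4, F→Site 1 5  ⇒ total 26.
Compare {Site 1, Site 3, Site 4, Site 5}: total 29.
Compare {Site 2, Site 3, Site 4, Site 5}: total 30.
No size-4 selection does better; minimum is 26.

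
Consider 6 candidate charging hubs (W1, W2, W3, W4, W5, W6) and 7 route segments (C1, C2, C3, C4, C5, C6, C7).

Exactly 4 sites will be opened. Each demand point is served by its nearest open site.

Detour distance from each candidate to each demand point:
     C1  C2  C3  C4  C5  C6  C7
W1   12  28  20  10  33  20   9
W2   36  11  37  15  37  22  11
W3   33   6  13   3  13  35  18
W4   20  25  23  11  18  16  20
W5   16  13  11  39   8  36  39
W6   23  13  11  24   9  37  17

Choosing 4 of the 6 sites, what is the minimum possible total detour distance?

65

Open {W1, W3, W4, W5}.
  C1→W1 12, C2→W3 6, C3→W5 11, C4→W3 3, C5→W5 8, C6→W4 16, C7→W1 9  ⇒ total 65.
Compare {W1, W3, W4, W6}: total 66.
Compare {W1, W2, W3, W5}: total 69.
No size-4 selection does better; minimum is 65.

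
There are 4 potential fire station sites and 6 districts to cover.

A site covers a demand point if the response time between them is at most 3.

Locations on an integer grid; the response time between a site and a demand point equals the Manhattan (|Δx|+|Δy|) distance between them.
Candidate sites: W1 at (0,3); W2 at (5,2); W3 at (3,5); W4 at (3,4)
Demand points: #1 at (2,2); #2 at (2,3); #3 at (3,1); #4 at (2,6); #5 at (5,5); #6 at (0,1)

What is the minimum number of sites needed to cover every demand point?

2

Coverage sets (demand points within 3 of each site):
  W1: {#1, #2, #6}
  W2: {#1, #3, #5}
  W3: {#2, #4, #5}
  W4: {#1, #2, #3, #4, #5}
No single site covers all 6 demand points.
But {W1, W4} covers everything, so the minimum is 2.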